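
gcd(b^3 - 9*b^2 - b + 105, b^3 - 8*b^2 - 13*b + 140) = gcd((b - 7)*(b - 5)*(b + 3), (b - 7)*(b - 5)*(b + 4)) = b^2 - 12*b + 35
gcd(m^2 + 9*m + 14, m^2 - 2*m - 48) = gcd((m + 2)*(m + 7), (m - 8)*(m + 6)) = 1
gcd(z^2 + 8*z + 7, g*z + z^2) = 1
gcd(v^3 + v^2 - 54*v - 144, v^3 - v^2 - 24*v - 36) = v + 3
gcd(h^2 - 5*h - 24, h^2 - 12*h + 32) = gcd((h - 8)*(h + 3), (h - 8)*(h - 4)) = h - 8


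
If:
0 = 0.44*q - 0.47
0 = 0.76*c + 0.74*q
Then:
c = -1.04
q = 1.07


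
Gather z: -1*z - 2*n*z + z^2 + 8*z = z^2 + z*(7 - 2*n)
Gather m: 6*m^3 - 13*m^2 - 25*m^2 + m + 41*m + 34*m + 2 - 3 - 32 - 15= 6*m^3 - 38*m^2 + 76*m - 48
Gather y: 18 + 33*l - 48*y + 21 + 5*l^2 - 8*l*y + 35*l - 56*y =5*l^2 + 68*l + y*(-8*l - 104) + 39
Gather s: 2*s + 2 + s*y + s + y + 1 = s*(y + 3) + y + 3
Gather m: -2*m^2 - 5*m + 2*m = -2*m^2 - 3*m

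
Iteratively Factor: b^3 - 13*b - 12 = (b + 1)*(b^2 - b - 12) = (b - 4)*(b + 1)*(b + 3)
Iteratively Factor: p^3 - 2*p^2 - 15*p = (p)*(p^2 - 2*p - 15) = p*(p + 3)*(p - 5)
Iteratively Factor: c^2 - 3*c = (c)*(c - 3)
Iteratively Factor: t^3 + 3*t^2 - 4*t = (t - 1)*(t^2 + 4*t) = t*(t - 1)*(t + 4)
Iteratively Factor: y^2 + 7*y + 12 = (y + 3)*(y + 4)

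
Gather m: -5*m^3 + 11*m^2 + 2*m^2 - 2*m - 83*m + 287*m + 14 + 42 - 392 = -5*m^3 + 13*m^2 + 202*m - 336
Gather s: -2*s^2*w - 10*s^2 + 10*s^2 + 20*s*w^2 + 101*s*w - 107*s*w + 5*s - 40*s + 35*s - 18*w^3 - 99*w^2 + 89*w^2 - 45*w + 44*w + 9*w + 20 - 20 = -2*s^2*w + s*(20*w^2 - 6*w) - 18*w^3 - 10*w^2 + 8*w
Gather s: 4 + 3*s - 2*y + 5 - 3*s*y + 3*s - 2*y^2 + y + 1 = s*(6 - 3*y) - 2*y^2 - y + 10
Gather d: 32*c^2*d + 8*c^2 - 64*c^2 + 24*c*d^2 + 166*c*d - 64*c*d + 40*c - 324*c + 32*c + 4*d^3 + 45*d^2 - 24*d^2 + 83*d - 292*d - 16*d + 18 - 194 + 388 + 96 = -56*c^2 - 252*c + 4*d^3 + d^2*(24*c + 21) + d*(32*c^2 + 102*c - 225) + 308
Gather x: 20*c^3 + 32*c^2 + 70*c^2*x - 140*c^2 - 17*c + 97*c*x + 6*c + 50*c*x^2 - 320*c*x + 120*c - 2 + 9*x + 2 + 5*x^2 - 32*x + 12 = 20*c^3 - 108*c^2 + 109*c + x^2*(50*c + 5) + x*(70*c^2 - 223*c - 23) + 12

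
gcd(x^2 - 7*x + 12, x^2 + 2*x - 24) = x - 4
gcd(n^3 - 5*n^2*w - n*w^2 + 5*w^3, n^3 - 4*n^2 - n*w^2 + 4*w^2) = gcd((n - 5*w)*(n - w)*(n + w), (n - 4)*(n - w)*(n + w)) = -n^2 + w^2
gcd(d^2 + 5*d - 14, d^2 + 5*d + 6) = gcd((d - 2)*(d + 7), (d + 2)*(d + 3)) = 1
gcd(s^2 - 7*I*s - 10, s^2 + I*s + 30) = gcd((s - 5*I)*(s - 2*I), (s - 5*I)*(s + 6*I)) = s - 5*I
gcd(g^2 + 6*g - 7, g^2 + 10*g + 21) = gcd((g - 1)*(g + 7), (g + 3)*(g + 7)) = g + 7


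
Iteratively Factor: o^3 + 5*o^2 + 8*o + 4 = (o + 1)*(o^2 + 4*o + 4) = (o + 1)*(o + 2)*(o + 2)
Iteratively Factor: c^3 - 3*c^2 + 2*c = (c - 2)*(c^2 - c) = c*(c - 2)*(c - 1)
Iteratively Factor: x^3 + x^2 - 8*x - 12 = (x + 2)*(x^2 - x - 6) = (x + 2)^2*(x - 3)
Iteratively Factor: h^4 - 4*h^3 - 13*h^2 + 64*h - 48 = (h - 4)*(h^3 - 13*h + 12) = (h - 4)*(h + 4)*(h^2 - 4*h + 3) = (h - 4)*(h - 1)*(h + 4)*(h - 3)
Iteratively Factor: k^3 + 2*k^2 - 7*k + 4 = (k + 4)*(k^2 - 2*k + 1) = (k - 1)*(k + 4)*(k - 1)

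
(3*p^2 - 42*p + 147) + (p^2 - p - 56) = 4*p^2 - 43*p + 91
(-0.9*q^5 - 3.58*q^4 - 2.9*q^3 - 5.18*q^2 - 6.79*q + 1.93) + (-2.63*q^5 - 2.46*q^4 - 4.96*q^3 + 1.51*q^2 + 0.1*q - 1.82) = -3.53*q^5 - 6.04*q^4 - 7.86*q^3 - 3.67*q^2 - 6.69*q + 0.11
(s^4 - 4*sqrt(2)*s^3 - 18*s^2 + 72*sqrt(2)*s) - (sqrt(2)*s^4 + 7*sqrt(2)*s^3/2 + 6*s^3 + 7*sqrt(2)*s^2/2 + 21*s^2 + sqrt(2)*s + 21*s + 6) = -sqrt(2)*s^4 + s^4 - 15*sqrt(2)*s^3/2 - 6*s^3 - 39*s^2 - 7*sqrt(2)*s^2/2 - 21*s + 71*sqrt(2)*s - 6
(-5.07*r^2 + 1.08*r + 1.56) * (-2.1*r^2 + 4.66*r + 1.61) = 10.647*r^4 - 25.8942*r^3 - 6.4059*r^2 + 9.0084*r + 2.5116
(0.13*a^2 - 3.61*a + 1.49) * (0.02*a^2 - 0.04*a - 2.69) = 0.0026*a^4 - 0.0774*a^3 - 0.1755*a^2 + 9.6513*a - 4.0081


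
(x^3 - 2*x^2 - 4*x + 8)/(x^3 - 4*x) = (x - 2)/x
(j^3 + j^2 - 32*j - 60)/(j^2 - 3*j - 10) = (j^2 - j - 30)/(j - 5)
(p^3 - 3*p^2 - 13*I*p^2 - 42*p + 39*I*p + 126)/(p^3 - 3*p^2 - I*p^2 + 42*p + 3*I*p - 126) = (p - 6*I)/(p + 6*I)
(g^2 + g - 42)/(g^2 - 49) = (g - 6)/(g - 7)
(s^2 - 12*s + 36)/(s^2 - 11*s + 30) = (s - 6)/(s - 5)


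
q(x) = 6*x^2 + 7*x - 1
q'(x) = 12*x + 7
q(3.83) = 113.82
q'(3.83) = 52.96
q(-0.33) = -2.66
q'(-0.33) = 3.04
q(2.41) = 50.72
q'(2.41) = 35.92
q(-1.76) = 5.27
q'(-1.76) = -14.12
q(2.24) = 44.79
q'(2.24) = 33.88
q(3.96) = 120.81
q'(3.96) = 54.52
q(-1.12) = -1.31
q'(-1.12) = -6.44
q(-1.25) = -0.38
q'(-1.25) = -8.00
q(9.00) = 548.00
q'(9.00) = 115.00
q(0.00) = -1.00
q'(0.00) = 7.00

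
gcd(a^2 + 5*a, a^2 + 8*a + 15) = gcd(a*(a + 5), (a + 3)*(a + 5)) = a + 5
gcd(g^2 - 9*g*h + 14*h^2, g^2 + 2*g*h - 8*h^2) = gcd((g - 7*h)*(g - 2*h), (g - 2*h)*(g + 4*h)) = g - 2*h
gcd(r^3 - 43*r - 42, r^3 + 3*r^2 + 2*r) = r + 1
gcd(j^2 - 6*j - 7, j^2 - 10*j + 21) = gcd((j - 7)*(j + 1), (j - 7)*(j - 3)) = j - 7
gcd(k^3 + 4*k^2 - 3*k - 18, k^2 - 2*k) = k - 2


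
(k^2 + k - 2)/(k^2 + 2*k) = (k - 1)/k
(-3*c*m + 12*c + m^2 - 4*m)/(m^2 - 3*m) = (-3*c*m + 12*c + m^2 - 4*m)/(m*(m - 3))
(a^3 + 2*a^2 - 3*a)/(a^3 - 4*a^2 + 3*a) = (a + 3)/(a - 3)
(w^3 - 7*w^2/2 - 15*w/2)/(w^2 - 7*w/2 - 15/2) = w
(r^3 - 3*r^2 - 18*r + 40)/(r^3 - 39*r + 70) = (r + 4)/(r + 7)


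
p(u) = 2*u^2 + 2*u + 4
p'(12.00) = 50.00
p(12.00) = 316.00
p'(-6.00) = -22.00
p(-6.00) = 64.00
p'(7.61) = 32.44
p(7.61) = 135.04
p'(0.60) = 4.40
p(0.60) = 5.92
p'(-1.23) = -2.92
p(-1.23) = 4.57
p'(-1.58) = -4.32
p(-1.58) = 5.83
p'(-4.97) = -17.88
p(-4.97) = 43.46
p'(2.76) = 13.04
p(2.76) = 24.76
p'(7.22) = 30.88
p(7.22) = 122.70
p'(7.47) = 31.88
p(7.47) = 130.54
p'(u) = 4*u + 2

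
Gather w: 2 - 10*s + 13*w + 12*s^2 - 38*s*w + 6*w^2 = 12*s^2 - 10*s + 6*w^2 + w*(13 - 38*s) + 2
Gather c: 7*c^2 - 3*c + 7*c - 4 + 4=7*c^2 + 4*c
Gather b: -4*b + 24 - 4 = 20 - 4*b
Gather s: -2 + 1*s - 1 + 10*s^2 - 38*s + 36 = 10*s^2 - 37*s + 33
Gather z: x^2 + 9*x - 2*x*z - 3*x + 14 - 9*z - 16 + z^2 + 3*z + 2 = x^2 + 6*x + z^2 + z*(-2*x - 6)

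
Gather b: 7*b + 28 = 7*b + 28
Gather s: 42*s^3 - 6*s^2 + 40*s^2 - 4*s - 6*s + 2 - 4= 42*s^3 + 34*s^2 - 10*s - 2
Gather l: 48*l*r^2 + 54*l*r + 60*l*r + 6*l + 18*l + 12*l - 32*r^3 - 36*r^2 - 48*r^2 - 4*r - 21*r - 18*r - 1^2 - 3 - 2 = l*(48*r^2 + 114*r + 36) - 32*r^3 - 84*r^2 - 43*r - 6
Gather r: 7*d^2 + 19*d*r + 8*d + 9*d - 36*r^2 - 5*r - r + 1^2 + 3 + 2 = 7*d^2 + 17*d - 36*r^2 + r*(19*d - 6) + 6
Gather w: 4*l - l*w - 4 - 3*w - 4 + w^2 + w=4*l + w^2 + w*(-l - 2) - 8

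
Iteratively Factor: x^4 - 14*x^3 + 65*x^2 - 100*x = (x - 5)*(x^3 - 9*x^2 + 20*x) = (x - 5)^2*(x^2 - 4*x) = (x - 5)^2*(x - 4)*(x)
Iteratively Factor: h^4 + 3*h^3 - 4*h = (h)*(h^3 + 3*h^2 - 4) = h*(h + 2)*(h^2 + h - 2) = h*(h + 2)^2*(h - 1)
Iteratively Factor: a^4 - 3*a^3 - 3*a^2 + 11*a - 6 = (a - 1)*(a^3 - 2*a^2 - 5*a + 6) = (a - 1)*(a + 2)*(a^2 - 4*a + 3) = (a - 1)^2*(a + 2)*(a - 3)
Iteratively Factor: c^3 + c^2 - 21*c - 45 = (c + 3)*(c^2 - 2*c - 15) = (c - 5)*(c + 3)*(c + 3)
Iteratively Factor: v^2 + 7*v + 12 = (v + 4)*(v + 3)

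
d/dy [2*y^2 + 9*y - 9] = 4*y + 9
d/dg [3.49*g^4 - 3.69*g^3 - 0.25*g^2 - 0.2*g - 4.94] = 13.96*g^3 - 11.07*g^2 - 0.5*g - 0.2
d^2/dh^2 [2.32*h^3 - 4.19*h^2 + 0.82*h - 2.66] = 13.92*h - 8.38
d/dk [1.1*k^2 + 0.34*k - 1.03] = 2.2*k + 0.34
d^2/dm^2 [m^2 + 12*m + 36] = 2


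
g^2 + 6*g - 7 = (g - 1)*(g + 7)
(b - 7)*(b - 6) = b^2 - 13*b + 42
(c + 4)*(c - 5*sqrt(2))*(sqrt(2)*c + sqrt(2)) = sqrt(2)*c^3 - 10*c^2 + 5*sqrt(2)*c^2 - 50*c + 4*sqrt(2)*c - 40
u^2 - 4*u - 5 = (u - 5)*(u + 1)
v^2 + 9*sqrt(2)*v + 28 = (v + 2*sqrt(2))*(v + 7*sqrt(2))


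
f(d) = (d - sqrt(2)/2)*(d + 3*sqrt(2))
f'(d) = 2*d + 5*sqrt(2)/2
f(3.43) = 20.89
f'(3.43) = 10.40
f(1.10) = 2.10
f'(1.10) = 5.74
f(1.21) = 2.74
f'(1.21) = 5.96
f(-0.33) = -4.06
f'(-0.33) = 2.88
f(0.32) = -1.77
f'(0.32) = 4.18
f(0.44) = -1.25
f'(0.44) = 4.42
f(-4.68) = 2.36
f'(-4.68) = -5.82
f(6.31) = 59.13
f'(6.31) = 16.16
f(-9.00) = 46.18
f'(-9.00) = -14.46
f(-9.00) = 46.18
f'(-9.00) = -14.46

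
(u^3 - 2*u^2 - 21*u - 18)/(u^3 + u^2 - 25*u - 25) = (u^2 - 3*u - 18)/(u^2 - 25)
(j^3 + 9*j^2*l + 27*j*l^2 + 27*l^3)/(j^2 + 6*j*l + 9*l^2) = j + 3*l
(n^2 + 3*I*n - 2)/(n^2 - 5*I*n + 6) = (n + 2*I)/(n - 6*I)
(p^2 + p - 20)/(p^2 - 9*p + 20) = (p + 5)/(p - 5)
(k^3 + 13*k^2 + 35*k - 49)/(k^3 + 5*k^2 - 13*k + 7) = (k + 7)/(k - 1)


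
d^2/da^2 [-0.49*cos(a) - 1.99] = 0.49*cos(a)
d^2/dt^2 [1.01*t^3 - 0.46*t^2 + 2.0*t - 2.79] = 6.06*t - 0.92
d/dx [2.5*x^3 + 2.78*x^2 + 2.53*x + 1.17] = 7.5*x^2 + 5.56*x + 2.53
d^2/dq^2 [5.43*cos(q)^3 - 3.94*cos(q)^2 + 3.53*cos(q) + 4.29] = -7.6025*cos(q) + 7.88*cos(2*q) - 12.2175*cos(3*q)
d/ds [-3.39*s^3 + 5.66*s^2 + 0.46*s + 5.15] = -10.17*s^2 + 11.32*s + 0.46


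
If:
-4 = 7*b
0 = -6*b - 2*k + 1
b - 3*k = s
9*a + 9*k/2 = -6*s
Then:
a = 311/84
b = -4/7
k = 31/14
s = -101/14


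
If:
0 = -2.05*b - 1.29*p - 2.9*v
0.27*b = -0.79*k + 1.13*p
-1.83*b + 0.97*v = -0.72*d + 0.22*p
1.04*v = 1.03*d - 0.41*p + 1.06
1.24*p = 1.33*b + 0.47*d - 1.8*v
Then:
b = -0.00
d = -0.97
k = -1.52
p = -1.06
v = 0.47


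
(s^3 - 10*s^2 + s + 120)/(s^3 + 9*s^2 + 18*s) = (s^2 - 13*s + 40)/(s*(s + 6))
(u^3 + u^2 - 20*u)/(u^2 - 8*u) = (u^2 + u - 20)/(u - 8)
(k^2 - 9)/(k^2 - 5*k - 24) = (k - 3)/(k - 8)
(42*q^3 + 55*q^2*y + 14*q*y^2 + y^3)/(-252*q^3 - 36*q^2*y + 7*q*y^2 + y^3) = (q + y)/(-6*q + y)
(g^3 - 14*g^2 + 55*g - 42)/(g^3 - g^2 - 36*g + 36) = (g - 7)/(g + 6)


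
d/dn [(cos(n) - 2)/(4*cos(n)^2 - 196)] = (cos(n)^2 - 4*cos(n) + 49)*sin(n)/(4*(cos(n)^2 - 49)^2)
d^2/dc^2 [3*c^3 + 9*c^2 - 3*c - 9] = 18*c + 18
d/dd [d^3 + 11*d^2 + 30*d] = 3*d^2 + 22*d + 30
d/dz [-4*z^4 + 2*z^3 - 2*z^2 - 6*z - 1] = -16*z^3 + 6*z^2 - 4*z - 6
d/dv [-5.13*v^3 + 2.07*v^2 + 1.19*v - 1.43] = -15.39*v^2 + 4.14*v + 1.19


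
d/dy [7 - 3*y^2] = -6*y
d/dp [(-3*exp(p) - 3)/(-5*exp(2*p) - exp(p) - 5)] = 3*(-(exp(p) + 1)*(10*exp(p) + 1) + 5*exp(2*p) + exp(p) + 5)*exp(p)/(5*exp(2*p) + exp(p) + 5)^2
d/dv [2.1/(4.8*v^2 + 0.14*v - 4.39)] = (-20.16*v - 0.294)/(4.8*v^2 + 0.14*v - 4.39)^2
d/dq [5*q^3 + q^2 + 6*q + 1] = 15*q^2 + 2*q + 6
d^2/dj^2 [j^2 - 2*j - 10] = 2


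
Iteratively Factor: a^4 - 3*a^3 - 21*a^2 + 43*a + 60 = (a + 1)*(a^3 - 4*a^2 - 17*a + 60) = (a - 3)*(a + 1)*(a^2 - a - 20) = (a - 3)*(a + 1)*(a + 4)*(a - 5)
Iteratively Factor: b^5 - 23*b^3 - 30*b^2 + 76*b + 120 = (b + 3)*(b^4 - 3*b^3 - 14*b^2 + 12*b + 40) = (b + 2)*(b + 3)*(b^3 - 5*b^2 - 4*b + 20) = (b - 2)*(b + 2)*(b + 3)*(b^2 - 3*b - 10) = (b - 2)*(b + 2)^2*(b + 3)*(b - 5)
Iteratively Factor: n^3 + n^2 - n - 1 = (n - 1)*(n^2 + 2*n + 1) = (n - 1)*(n + 1)*(n + 1)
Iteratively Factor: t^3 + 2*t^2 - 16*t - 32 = (t + 4)*(t^2 - 2*t - 8) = (t + 2)*(t + 4)*(t - 4)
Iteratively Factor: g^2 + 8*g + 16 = (g + 4)*(g + 4)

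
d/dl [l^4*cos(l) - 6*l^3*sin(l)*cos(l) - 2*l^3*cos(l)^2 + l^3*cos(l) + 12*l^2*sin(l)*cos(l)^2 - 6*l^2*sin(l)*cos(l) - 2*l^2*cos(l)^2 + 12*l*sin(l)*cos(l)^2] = -l^4*sin(l) - l^3*sin(l) + 2*l^3*sin(2*l) + 4*l^3*cos(l) - 6*l^3*cos(2*l) - 7*l^2*sin(2*l) + 6*l^2*cos(l) - 9*l^2*cos(2*l) + 9*l^2*cos(3*l) - 3*l^2 + 6*l*sin(l) - 6*l*sin(2*l) + 6*l*sin(3*l) + 3*l*cos(l) - 2*l*cos(2*l) + 9*l*cos(3*l) - 2*l + 3*sin(l) + 3*sin(3*l)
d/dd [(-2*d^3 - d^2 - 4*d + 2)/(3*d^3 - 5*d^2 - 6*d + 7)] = (13*d^4 + 48*d^3 - 74*d^2 + 6*d - 16)/(9*d^6 - 30*d^5 - 11*d^4 + 102*d^3 - 34*d^2 - 84*d + 49)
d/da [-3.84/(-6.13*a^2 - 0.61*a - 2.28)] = (-47.0784*a - 2.3424)/(6.13*a^2 + 0.61*a + 2.28)^2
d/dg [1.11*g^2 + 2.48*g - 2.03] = 2.22*g + 2.48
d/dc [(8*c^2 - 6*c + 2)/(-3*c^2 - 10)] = 2*(-9*c^2 - 74*c + 30)/(9*c^4 + 60*c^2 + 100)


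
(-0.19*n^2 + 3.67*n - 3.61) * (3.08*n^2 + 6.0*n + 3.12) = -0.5852*n^4 + 10.1636*n^3 + 10.3084*n^2 - 10.2096*n - 11.2632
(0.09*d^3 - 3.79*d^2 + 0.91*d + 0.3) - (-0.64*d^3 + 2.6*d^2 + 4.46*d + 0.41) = 0.73*d^3 - 6.39*d^2 - 3.55*d - 0.11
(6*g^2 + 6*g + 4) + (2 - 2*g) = 6*g^2 + 4*g + 6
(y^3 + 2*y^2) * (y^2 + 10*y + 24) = y^5 + 12*y^4 + 44*y^3 + 48*y^2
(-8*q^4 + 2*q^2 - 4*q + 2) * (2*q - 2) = -16*q^5 + 16*q^4 + 4*q^3 - 12*q^2 + 12*q - 4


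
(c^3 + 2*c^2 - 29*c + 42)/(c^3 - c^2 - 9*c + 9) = (c^2 + 5*c - 14)/(c^2 + 2*c - 3)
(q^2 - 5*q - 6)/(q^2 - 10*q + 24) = (q + 1)/(q - 4)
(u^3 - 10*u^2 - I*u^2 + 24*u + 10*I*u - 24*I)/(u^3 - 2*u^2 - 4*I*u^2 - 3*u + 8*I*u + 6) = (u^2 - 10*u + 24)/(u^2 - u*(2 + 3*I) + 6*I)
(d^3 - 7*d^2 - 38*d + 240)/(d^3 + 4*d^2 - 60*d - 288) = (d - 5)/(d + 6)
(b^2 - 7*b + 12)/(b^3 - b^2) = (b^2 - 7*b + 12)/(b^2*(b - 1))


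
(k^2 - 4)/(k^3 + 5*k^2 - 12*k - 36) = (k - 2)/(k^2 + 3*k - 18)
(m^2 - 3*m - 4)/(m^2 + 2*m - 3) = (m^2 - 3*m - 4)/(m^2 + 2*m - 3)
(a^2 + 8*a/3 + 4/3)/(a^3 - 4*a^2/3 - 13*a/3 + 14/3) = (3*a + 2)/(3*a^2 - 10*a + 7)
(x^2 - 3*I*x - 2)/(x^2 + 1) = (x - 2*I)/(x + I)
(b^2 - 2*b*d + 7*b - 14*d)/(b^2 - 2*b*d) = (b + 7)/b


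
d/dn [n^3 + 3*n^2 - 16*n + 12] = 3*n^2 + 6*n - 16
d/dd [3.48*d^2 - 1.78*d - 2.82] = 6.96*d - 1.78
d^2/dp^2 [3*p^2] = 6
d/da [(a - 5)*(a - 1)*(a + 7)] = 3*a^2 + 2*a - 37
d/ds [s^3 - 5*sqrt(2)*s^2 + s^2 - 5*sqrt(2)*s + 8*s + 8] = 3*s^2 - 10*sqrt(2)*s + 2*s - 5*sqrt(2) + 8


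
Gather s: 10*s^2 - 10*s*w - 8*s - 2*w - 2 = 10*s^2 + s*(-10*w - 8) - 2*w - 2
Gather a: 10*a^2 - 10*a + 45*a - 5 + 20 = 10*a^2 + 35*a + 15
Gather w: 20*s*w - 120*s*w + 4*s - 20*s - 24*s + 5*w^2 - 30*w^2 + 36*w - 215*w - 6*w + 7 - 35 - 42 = -40*s - 25*w^2 + w*(-100*s - 185) - 70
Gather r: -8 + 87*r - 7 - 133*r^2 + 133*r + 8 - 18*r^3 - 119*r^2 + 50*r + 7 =-18*r^3 - 252*r^2 + 270*r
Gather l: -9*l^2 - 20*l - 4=-9*l^2 - 20*l - 4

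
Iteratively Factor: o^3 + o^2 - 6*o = (o - 2)*(o^2 + 3*o) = (o - 2)*(o + 3)*(o)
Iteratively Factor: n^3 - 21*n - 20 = (n + 4)*(n^2 - 4*n - 5) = (n - 5)*(n + 4)*(n + 1)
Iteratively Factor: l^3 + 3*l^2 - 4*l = (l - 1)*(l^2 + 4*l) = (l - 1)*(l + 4)*(l)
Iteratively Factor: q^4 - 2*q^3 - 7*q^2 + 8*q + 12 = (q + 1)*(q^3 - 3*q^2 - 4*q + 12) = (q - 3)*(q + 1)*(q^2 - 4) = (q - 3)*(q + 1)*(q + 2)*(q - 2)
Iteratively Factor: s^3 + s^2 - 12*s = (s)*(s^2 + s - 12) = s*(s + 4)*(s - 3)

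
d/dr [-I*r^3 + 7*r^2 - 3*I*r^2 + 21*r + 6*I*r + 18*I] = -3*I*r^2 + r*(14 - 6*I) + 21 + 6*I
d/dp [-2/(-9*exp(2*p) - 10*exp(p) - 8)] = (-36*exp(p) - 20)*exp(p)/(9*exp(2*p) + 10*exp(p) + 8)^2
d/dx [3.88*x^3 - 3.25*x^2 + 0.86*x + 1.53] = 11.64*x^2 - 6.5*x + 0.86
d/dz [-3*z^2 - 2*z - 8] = -6*z - 2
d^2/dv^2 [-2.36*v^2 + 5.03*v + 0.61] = -4.72000000000000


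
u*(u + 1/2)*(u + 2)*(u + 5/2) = u^4 + 5*u^3 + 29*u^2/4 + 5*u/2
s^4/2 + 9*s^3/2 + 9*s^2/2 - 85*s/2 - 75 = (s/2 + 1)*(s - 3)*(s + 5)^2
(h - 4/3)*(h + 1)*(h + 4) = h^3 + 11*h^2/3 - 8*h/3 - 16/3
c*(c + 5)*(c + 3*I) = c^3 + 5*c^2 + 3*I*c^2 + 15*I*c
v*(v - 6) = v^2 - 6*v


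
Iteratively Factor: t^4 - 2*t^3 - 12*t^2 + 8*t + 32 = (t + 2)*(t^3 - 4*t^2 - 4*t + 16) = (t + 2)^2*(t^2 - 6*t + 8) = (t - 4)*(t + 2)^2*(t - 2)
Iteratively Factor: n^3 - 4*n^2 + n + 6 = (n - 3)*(n^2 - n - 2) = (n - 3)*(n - 2)*(n + 1)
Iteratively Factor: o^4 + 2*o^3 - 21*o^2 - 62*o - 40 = (o + 1)*(o^3 + o^2 - 22*o - 40) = (o + 1)*(o + 4)*(o^2 - 3*o - 10) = (o + 1)*(o + 2)*(o + 4)*(o - 5)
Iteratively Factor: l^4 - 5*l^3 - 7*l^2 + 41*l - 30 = (l - 5)*(l^3 - 7*l + 6) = (l - 5)*(l + 3)*(l^2 - 3*l + 2) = (l - 5)*(l - 1)*(l + 3)*(l - 2)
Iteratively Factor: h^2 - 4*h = (h)*(h - 4)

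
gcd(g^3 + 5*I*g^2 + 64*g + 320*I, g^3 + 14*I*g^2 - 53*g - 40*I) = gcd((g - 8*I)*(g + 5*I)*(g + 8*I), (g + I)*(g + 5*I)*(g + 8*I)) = g^2 + 13*I*g - 40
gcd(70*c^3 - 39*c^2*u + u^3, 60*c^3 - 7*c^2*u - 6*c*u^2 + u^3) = -5*c + u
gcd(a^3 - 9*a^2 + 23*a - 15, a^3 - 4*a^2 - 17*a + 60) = a^2 - 8*a + 15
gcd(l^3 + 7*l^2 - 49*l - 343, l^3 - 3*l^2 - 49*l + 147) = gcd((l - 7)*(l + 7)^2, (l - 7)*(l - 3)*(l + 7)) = l^2 - 49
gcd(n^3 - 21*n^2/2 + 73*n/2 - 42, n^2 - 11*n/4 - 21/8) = n - 7/2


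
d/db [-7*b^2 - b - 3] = -14*b - 1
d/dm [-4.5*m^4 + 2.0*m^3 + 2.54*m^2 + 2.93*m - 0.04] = -18.0*m^3 + 6.0*m^2 + 5.08*m + 2.93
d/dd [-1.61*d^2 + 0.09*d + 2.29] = 0.09 - 3.22*d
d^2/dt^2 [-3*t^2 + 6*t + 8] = -6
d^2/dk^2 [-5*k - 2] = 0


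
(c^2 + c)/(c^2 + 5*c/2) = 2*(c + 1)/(2*c + 5)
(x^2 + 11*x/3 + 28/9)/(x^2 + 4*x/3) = (x + 7/3)/x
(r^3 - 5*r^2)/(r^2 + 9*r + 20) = r^2*(r - 5)/(r^2 + 9*r + 20)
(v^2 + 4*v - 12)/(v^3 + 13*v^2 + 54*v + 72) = (v - 2)/(v^2 + 7*v + 12)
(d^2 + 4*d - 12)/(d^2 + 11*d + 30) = (d - 2)/(d + 5)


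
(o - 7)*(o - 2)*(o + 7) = o^3 - 2*o^2 - 49*o + 98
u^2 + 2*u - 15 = (u - 3)*(u + 5)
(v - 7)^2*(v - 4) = v^3 - 18*v^2 + 105*v - 196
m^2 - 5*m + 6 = (m - 3)*(m - 2)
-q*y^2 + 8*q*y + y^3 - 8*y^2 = y*(-q + y)*(y - 8)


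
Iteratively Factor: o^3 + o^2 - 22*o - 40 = (o + 2)*(o^2 - o - 20) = (o - 5)*(o + 2)*(o + 4)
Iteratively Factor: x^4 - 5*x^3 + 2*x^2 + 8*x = (x - 2)*(x^3 - 3*x^2 - 4*x) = x*(x - 2)*(x^2 - 3*x - 4) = x*(x - 4)*(x - 2)*(x + 1)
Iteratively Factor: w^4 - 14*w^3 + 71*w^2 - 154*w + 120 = (w - 3)*(w^3 - 11*w^2 + 38*w - 40) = (w - 3)*(w - 2)*(w^2 - 9*w + 20) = (w - 5)*(w - 3)*(w - 2)*(w - 4)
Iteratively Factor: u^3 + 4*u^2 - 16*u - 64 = (u + 4)*(u^2 - 16) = (u + 4)^2*(u - 4)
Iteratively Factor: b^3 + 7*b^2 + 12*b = (b + 4)*(b^2 + 3*b) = (b + 3)*(b + 4)*(b)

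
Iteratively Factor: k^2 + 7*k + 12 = (k + 3)*(k + 4)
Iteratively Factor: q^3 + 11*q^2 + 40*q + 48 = (q + 4)*(q^2 + 7*q + 12) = (q + 3)*(q + 4)*(q + 4)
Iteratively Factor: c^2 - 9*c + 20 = (c - 4)*(c - 5)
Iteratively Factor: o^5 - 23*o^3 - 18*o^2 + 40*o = (o - 5)*(o^4 + 5*o^3 + 2*o^2 - 8*o) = (o - 5)*(o + 2)*(o^3 + 3*o^2 - 4*o) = (o - 5)*(o - 1)*(o + 2)*(o^2 + 4*o) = o*(o - 5)*(o - 1)*(o + 2)*(o + 4)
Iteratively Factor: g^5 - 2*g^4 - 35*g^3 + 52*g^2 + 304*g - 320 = (g + 4)*(g^4 - 6*g^3 - 11*g^2 + 96*g - 80) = (g + 4)^2*(g^3 - 10*g^2 + 29*g - 20) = (g - 1)*(g + 4)^2*(g^2 - 9*g + 20) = (g - 5)*(g - 1)*(g + 4)^2*(g - 4)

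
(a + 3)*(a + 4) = a^2 + 7*a + 12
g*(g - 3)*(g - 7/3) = g^3 - 16*g^2/3 + 7*g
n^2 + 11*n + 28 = (n + 4)*(n + 7)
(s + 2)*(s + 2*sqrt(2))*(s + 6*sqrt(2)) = s^3 + 2*s^2 + 8*sqrt(2)*s^2 + 16*sqrt(2)*s + 24*s + 48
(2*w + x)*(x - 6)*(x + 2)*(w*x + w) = 2*w^2*x^3 - 6*w^2*x^2 - 32*w^2*x - 24*w^2 + w*x^4 - 3*w*x^3 - 16*w*x^2 - 12*w*x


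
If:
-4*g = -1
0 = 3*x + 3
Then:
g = 1/4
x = -1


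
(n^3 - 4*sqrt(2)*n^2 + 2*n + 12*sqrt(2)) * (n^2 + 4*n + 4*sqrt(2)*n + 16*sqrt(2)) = n^5 + 4*n^4 - 30*n^3 - 120*n^2 + 20*sqrt(2)*n^2 + 96*n + 80*sqrt(2)*n + 384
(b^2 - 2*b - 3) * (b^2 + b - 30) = b^4 - b^3 - 35*b^2 + 57*b + 90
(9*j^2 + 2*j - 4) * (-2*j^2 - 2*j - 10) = -18*j^4 - 22*j^3 - 86*j^2 - 12*j + 40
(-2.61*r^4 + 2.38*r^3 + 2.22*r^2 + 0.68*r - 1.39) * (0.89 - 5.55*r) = 14.4855*r^5 - 15.5319*r^4 - 10.2028*r^3 - 1.7982*r^2 + 8.3197*r - 1.2371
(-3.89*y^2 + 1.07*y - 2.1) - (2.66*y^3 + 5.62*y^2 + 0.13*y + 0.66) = -2.66*y^3 - 9.51*y^2 + 0.94*y - 2.76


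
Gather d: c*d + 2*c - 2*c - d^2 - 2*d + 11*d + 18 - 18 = -d^2 + d*(c + 9)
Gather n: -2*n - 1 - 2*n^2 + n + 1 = -2*n^2 - n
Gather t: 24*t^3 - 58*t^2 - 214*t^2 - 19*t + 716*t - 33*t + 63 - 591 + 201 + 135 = 24*t^3 - 272*t^2 + 664*t - 192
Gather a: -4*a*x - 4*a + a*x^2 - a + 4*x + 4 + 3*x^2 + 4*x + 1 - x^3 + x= a*(x^2 - 4*x - 5) - x^3 + 3*x^2 + 9*x + 5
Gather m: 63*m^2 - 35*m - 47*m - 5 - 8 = 63*m^2 - 82*m - 13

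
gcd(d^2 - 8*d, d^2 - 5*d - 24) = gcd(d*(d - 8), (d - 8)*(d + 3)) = d - 8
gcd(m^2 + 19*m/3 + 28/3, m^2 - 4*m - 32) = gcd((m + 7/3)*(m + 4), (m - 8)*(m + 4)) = m + 4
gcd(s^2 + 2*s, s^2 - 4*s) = s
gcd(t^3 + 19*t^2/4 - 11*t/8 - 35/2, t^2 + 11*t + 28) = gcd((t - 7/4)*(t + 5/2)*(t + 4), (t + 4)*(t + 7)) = t + 4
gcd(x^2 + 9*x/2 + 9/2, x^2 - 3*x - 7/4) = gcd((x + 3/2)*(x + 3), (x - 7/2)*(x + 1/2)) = 1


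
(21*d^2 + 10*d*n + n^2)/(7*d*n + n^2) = (3*d + n)/n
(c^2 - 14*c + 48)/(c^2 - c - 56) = (c - 6)/(c + 7)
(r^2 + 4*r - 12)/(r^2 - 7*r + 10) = (r + 6)/(r - 5)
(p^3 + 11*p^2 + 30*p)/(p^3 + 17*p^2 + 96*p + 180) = p/(p + 6)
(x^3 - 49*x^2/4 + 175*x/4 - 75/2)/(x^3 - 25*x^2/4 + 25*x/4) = (x - 6)/x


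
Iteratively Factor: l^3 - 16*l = (l)*(l^2 - 16) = l*(l + 4)*(l - 4)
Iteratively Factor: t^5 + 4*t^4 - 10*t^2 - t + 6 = (t + 2)*(t^4 + 2*t^3 - 4*t^2 - 2*t + 3) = (t - 1)*(t + 2)*(t^3 + 3*t^2 - t - 3) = (t - 1)*(t + 2)*(t + 3)*(t^2 - 1) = (t - 1)^2*(t + 2)*(t + 3)*(t + 1)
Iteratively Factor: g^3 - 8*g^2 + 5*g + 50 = (g - 5)*(g^2 - 3*g - 10) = (g - 5)*(g + 2)*(g - 5)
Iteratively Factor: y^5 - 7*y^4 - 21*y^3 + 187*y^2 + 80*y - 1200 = (y + 3)*(y^4 - 10*y^3 + 9*y^2 + 160*y - 400) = (y - 5)*(y + 3)*(y^3 - 5*y^2 - 16*y + 80) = (y - 5)*(y + 3)*(y + 4)*(y^2 - 9*y + 20) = (y - 5)^2*(y + 3)*(y + 4)*(y - 4)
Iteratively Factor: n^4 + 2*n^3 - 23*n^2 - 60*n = (n)*(n^3 + 2*n^2 - 23*n - 60) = n*(n + 4)*(n^2 - 2*n - 15) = n*(n + 3)*(n + 4)*(n - 5)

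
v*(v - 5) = v^2 - 5*v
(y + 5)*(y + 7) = y^2 + 12*y + 35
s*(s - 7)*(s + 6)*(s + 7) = s^4 + 6*s^3 - 49*s^2 - 294*s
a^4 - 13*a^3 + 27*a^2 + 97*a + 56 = (a - 8)*(a - 7)*(a + 1)^2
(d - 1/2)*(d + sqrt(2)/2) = d^2 - d/2 + sqrt(2)*d/2 - sqrt(2)/4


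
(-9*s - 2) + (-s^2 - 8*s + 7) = -s^2 - 17*s + 5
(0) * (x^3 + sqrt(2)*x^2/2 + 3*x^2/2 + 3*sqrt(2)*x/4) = 0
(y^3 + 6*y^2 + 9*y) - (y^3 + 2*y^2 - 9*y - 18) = 4*y^2 + 18*y + 18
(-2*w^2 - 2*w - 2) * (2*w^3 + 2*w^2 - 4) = -4*w^5 - 8*w^4 - 8*w^3 + 4*w^2 + 8*w + 8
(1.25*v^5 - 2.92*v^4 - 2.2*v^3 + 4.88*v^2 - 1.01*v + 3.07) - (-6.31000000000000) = 1.25*v^5 - 2.92*v^4 - 2.2*v^3 + 4.88*v^2 - 1.01*v + 9.38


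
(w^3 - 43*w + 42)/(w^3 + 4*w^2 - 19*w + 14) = (w - 6)/(w - 2)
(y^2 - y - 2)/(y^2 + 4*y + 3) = (y - 2)/(y + 3)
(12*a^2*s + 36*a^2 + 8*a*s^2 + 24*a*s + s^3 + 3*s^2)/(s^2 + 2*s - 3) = (12*a^2 + 8*a*s + s^2)/(s - 1)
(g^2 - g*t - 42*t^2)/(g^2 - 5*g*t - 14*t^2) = (g + 6*t)/(g + 2*t)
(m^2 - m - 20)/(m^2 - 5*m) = (m + 4)/m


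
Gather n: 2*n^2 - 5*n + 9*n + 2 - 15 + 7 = 2*n^2 + 4*n - 6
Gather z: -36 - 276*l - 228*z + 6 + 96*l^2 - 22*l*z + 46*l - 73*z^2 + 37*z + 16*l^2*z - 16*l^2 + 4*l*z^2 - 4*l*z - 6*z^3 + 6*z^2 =80*l^2 - 230*l - 6*z^3 + z^2*(4*l - 67) + z*(16*l^2 - 26*l - 191) - 30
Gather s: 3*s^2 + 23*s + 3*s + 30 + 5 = 3*s^2 + 26*s + 35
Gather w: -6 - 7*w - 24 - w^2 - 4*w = -w^2 - 11*w - 30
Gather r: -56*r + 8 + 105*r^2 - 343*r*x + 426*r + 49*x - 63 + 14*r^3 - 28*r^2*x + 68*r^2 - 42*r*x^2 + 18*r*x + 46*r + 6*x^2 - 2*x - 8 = 14*r^3 + r^2*(173 - 28*x) + r*(-42*x^2 - 325*x + 416) + 6*x^2 + 47*x - 63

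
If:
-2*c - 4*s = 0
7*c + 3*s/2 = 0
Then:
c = 0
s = 0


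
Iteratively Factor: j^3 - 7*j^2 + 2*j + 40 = (j + 2)*(j^2 - 9*j + 20) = (j - 4)*(j + 2)*(j - 5)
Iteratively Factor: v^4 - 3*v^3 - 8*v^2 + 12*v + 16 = (v + 1)*(v^3 - 4*v^2 - 4*v + 16) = (v - 4)*(v + 1)*(v^2 - 4) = (v - 4)*(v - 2)*(v + 1)*(v + 2)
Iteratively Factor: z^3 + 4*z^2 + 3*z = (z + 1)*(z^2 + 3*z) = z*(z + 1)*(z + 3)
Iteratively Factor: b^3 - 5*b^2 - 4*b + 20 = (b - 2)*(b^2 - 3*b - 10) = (b - 5)*(b - 2)*(b + 2)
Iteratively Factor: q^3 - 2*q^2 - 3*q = (q)*(q^2 - 2*q - 3) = q*(q - 3)*(q + 1)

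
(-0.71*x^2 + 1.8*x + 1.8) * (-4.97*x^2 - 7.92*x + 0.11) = 3.5287*x^4 - 3.3228*x^3 - 23.2801*x^2 - 14.058*x + 0.198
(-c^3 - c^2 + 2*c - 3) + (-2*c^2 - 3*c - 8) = -c^3 - 3*c^2 - c - 11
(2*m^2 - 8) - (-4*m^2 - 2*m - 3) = 6*m^2 + 2*m - 5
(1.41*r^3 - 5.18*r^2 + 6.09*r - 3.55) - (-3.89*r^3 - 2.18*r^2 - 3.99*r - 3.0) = 5.3*r^3 - 3.0*r^2 + 10.08*r - 0.55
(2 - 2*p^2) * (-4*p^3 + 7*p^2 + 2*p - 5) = 8*p^5 - 14*p^4 - 12*p^3 + 24*p^2 + 4*p - 10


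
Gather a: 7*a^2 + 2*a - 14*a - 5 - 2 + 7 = 7*a^2 - 12*a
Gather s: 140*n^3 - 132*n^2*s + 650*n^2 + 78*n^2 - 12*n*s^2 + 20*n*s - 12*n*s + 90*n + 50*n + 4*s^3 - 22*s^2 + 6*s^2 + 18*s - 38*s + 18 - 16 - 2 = 140*n^3 + 728*n^2 + 140*n + 4*s^3 + s^2*(-12*n - 16) + s*(-132*n^2 + 8*n - 20)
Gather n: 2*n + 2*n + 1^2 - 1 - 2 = 4*n - 2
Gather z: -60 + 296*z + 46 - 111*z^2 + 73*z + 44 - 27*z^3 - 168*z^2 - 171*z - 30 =-27*z^3 - 279*z^2 + 198*z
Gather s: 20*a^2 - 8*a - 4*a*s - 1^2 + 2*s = 20*a^2 - 8*a + s*(2 - 4*a) - 1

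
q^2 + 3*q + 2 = (q + 1)*(q + 2)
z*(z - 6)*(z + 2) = z^3 - 4*z^2 - 12*z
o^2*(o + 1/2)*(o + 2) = o^4 + 5*o^3/2 + o^2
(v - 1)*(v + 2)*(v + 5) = v^3 + 6*v^2 + 3*v - 10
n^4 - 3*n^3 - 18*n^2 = n^2*(n - 6)*(n + 3)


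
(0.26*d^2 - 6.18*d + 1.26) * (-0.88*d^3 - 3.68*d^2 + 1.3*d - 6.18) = -0.2288*d^5 + 4.4816*d^4 + 21.9716*d^3 - 14.2776*d^2 + 39.8304*d - 7.7868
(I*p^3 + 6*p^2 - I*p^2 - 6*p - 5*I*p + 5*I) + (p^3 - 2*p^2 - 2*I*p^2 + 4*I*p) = p^3 + I*p^3 + 4*p^2 - 3*I*p^2 - 6*p - I*p + 5*I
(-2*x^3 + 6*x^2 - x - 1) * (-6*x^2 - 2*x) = 12*x^5 - 32*x^4 - 6*x^3 + 8*x^2 + 2*x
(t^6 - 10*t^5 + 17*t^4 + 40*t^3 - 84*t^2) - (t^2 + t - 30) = t^6 - 10*t^5 + 17*t^4 + 40*t^3 - 85*t^2 - t + 30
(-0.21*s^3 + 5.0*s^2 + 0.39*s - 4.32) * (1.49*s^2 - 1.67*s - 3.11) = -0.3129*s^5 + 7.8007*s^4 - 7.1158*s^3 - 22.6381*s^2 + 6.0015*s + 13.4352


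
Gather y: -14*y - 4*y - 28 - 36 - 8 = -18*y - 72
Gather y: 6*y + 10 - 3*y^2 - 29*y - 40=-3*y^2 - 23*y - 30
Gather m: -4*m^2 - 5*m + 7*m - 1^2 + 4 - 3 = -4*m^2 + 2*m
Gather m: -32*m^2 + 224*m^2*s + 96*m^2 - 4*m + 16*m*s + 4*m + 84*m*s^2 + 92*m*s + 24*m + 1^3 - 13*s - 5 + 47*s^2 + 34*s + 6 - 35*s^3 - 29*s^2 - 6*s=m^2*(224*s + 64) + m*(84*s^2 + 108*s + 24) - 35*s^3 + 18*s^2 + 15*s + 2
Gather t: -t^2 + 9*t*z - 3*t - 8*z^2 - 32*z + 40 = -t^2 + t*(9*z - 3) - 8*z^2 - 32*z + 40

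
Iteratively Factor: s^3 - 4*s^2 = (s - 4)*(s^2) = s*(s - 4)*(s)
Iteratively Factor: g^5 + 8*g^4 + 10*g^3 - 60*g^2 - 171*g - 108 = (g + 3)*(g^4 + 5*g^3 - 5*g^2 - 45*g - 36) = (g + 1)*(g + 3)*(g^3 + 4*g^2 - 9*g - 36) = (g + 1)*(g + 3)*(g + 4)*(g^2 - 9) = (g + 1)*(g + 3)^2*(g + 4)*(g - 3)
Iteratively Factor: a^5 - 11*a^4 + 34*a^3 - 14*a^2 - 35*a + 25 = (a - 5)*(a^4 - 6*a^3 + 4*a^2 + 6*a - 5) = (a - 5)*(a + 1)*(a^3 - 7*a^2 + 11*a - 5) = (a - 5)*(a - 1)*(a + 1)*(a^2 - 6*a + 5) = (a - 5)^2*(a - 1)*(a + 1)*(a - 1)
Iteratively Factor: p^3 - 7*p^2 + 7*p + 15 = (p + 1)*(p^2 - 8*p + 15) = (p - 5)*(p + 1)*(p - 3)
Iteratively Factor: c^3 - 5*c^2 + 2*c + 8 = (c + 1)*(c^2 - 6*c + 8) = (c - 4)*(c + 1)*(c - 2)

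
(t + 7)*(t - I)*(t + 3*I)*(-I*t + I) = -I*t^4 + 2*t^3 - 6*I*t^3 + 12*t^2 + 4*I*t^2 - 14*t - 18*I*t + 21*I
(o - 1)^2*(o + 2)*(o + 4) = o^4 + 4*o^3 - 3*o^2 - 10*o + 8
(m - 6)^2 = m^2 - 12*m + 36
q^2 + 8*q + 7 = (q + 1)*(q + 7)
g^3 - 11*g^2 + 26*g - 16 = (g - 8)*(g - 2)*(g - 1)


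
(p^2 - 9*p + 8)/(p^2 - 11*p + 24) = (p - 1)/(p - 3)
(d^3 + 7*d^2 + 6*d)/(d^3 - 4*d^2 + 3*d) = (d^2 + 7*d + 6)/(d^2 - 4*d + 3)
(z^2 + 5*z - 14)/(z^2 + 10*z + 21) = (z - 2)/(z + 3)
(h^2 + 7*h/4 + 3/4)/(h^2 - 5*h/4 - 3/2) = (h + 1)/(h - 2)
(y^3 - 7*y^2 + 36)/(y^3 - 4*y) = (y^2 - 9*y + 18)/(y*(y - 2))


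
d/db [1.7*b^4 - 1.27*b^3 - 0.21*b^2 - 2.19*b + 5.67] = 6.8*b^3 - 3.81*b^2 - 0.42*b - 2.19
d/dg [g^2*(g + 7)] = g*(3*g + 14)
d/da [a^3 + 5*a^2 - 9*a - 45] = 3*a^2 + 10*a - 9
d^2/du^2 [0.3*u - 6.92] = 0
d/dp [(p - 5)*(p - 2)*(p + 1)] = 3*p^2 - 12*p + 3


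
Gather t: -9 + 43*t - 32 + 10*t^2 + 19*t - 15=10*t^2 + 62*t - 56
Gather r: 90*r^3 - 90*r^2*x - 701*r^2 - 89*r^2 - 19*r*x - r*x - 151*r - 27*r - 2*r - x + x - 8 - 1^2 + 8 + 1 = 90*r^3 + r^2*(-90*x - 790) + r*(-20*x - 180)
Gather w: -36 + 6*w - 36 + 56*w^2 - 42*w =56*w^2 - 36*w - 72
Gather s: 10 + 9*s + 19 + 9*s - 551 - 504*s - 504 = -486*s - 1026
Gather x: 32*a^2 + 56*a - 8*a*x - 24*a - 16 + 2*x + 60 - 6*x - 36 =32*a^2 + 32*a + x*(-8*a - 4) + 8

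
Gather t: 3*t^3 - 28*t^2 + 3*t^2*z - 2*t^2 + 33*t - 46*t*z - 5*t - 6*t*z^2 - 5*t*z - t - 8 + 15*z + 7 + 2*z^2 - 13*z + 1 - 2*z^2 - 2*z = 3*t^3 + t^2*(3*z - 30) + t*(-6*z^2 - 51*z + 27)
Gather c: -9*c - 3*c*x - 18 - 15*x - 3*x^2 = c*(-3*x - 9) - 3*x^2 - 15*x - 18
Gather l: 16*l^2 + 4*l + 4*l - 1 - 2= 16*l^2 + 8*l - 3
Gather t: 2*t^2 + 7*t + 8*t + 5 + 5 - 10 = 2*t^2 + 15*t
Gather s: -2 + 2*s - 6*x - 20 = 2*s - 6*x - 22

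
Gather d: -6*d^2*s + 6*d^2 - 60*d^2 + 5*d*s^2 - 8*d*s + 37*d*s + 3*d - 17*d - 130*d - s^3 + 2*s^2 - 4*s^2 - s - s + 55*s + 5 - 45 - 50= d^2*(-6*s - 54) + d*(5*s^2 + 29*s - 144) - s^3 - 2*s^2 + 53*s - 90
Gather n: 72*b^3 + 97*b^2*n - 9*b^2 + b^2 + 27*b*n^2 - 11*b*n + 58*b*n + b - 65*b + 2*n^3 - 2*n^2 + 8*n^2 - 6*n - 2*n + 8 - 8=72*b^3 - 8*b^2 - 64*b + 2*n^3 + n^2*(27*b + 6) + n*(97*b^2 + 47*b - 8)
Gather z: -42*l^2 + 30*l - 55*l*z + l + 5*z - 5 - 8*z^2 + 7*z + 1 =-42*l^2 + 31*l - 8*z^2 + z*(12 - 55*l) - 4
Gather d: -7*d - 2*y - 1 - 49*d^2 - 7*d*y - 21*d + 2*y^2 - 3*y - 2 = -49*d^2 + d*(-7*y - 28) + 2*y^2 - 5*y - 3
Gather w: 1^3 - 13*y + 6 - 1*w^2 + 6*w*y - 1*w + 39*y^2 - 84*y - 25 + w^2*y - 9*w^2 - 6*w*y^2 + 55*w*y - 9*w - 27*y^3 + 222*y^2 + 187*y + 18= w^2*(y - 10) + w*(-6*y^2 + 61*y - 10) - 27*y^3 + 261*y^2 + 90*y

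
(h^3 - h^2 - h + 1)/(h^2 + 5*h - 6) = (h^2 - 1)/(h + 6)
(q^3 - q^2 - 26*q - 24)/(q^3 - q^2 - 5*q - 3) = (q^2 - 2*q - 24)/(q^2 - 2*q - 3)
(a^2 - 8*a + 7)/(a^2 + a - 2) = (a - 7)/(a + 2)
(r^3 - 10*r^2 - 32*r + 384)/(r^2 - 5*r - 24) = (r^2 - 2*r - 48)/(r + 3)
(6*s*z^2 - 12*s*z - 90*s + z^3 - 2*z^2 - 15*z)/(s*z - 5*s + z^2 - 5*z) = (6*s*z + 18*s + z^2 + 3*z)/(s + z)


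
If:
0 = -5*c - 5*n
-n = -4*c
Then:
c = 0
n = 0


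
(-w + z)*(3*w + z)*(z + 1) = -3*w^2*z - 3*w^2 + 2*w*z^2 + 2*w*z + z^3 + z^2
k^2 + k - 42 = (k - 6)*(k + 7)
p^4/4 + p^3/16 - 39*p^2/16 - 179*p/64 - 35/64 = (p/4 + 1/4)*(p - 7/2)*(p + 1/4)*(p + 5/2)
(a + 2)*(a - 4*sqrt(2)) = a^2 - 4*sqrt(2)*a + 2*a - 8*sqrt(2)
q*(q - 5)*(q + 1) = q^3 - 4*q^2 - 5*q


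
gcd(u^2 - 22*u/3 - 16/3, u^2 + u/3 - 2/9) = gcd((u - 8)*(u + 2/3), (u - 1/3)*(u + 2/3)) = u + 2/3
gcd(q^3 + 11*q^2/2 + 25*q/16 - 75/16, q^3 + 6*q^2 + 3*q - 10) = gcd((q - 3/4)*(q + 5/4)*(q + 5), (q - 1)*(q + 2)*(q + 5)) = q + 5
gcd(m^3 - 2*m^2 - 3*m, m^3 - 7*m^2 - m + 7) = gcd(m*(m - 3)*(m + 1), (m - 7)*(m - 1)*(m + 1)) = m + 1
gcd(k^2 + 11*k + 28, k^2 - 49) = k + 7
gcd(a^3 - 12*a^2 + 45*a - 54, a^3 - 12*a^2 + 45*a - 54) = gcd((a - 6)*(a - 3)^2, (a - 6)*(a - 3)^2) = a^3 - 12*a^2 + 45*a - 54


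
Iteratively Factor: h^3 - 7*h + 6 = (h - 2)*(h^2 + 2*h - 3) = (h - 2)*(h + 3)*(h - 1)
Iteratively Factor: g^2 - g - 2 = (g + 1)*(g - 2)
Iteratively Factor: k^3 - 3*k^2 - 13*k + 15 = (k - 5)*(k^2 + 2*k - 3) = (k - 5)*(k - 1)*(k + 3)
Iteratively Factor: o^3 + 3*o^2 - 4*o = (o)*(o^2 + 3*o - 4) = o*(o + 4)*(o - 1)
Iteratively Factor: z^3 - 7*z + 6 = (z - 1)*(z^2 + z - 6) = (z - 2)*(z - 1)*(z + 3)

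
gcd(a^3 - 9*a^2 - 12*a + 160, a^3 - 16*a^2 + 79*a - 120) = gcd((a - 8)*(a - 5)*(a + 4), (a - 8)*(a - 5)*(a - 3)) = a^2 - 13*a + 40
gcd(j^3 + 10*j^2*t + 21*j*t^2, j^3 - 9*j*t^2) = j^2 + 3*j*t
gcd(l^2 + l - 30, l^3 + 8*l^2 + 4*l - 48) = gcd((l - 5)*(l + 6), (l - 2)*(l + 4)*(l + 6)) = l + 6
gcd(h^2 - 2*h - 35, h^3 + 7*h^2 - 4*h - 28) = 1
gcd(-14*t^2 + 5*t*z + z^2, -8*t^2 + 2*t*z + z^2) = -2*t + z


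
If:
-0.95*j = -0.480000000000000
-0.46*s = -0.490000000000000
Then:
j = 0.51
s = 1.07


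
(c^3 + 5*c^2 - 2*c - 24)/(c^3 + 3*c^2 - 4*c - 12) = (c + 4)/(c + 2)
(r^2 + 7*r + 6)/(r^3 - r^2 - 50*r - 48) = 1/(r - 8)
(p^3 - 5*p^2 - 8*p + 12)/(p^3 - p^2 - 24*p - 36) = (p - 1)/(p + 3)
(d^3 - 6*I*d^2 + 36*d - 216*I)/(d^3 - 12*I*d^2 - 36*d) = (d + 6*I)/d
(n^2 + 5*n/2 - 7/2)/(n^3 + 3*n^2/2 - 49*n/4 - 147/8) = 4*(n - 1)/(4*n^2 - 8*n - 21)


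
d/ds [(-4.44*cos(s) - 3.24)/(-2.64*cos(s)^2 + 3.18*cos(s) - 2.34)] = (11.7216*cos(s)^2 + 17.1072*cos(s) - 20.6928)*sin(s)/(6.9696*cos(s)^4 - 16.7904*cos(s)^3 + 22.4676*cos(s)^2 - 14.8824*cos(s) + 5.4756)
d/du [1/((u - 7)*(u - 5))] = 2*(6 - u)/(u^4 - 24*u^3 + 214*u^2 - 840*u + 1225)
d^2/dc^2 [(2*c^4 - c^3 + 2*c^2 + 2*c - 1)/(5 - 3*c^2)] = 2*(-18*c^6 + 90*c^4 - 3*c^3 - 363*c^2 - 15*c - 35)/(27*c^6 - 135*c^4 + 225*c^2 - 125)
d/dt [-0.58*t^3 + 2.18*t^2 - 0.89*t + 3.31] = -1.74*t^2 + 4.36*t - 0.89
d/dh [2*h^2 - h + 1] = 4*h - 1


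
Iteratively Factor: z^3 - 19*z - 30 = (z + 2)*(z^2 - 2*z - 15) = (z - 5)*(z + 2)*(z + 3)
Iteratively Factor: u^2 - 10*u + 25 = (u - 5)*(u - 5)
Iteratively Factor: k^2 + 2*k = (k + 2)*(k)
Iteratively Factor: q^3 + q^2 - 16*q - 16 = (q + 4)*(q^2 - 3*q - 4) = (q + 1)*(q + 4)*(q - 4)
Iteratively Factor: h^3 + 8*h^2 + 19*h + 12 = (h + 3)*(h^2 + 5*h + 4) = (h + 1)*(h + 3)*(h + 4)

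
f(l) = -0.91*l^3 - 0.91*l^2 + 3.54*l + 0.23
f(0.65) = 1.90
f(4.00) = -58.41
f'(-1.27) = 1.45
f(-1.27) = -3.87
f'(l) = -2.73*l^2 - 1.82*l + 3.54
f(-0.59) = -1.99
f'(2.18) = -13.40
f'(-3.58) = -24.93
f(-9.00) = 558.05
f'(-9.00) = -201.21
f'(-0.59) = 3.66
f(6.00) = -207.85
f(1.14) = 1.73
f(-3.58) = 17.65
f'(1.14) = -2.08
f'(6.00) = -105.66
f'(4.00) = -47.42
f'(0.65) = 1.20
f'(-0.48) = 3.78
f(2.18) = -5.81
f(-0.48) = -1.58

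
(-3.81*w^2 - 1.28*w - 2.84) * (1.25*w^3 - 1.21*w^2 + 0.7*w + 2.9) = -4.7625*w^5 + 3.0101*w^4 - 4.6682*w^3 - 8.5086*w^2 - 5.7*w - 8.236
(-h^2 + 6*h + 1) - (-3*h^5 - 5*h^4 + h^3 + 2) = 3*h^5 + 5*h^4 - h^3 - h^2 + 6*h - 1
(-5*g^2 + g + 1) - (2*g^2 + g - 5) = 6 - 7*g^2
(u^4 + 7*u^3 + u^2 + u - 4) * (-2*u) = -2*u^5 - 14*u^4 - 2*u^3 - 2*u^2 + 8*u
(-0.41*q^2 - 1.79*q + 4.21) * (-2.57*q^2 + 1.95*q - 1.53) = 1.0537*q^4 + 3.8008*q^3 - 13.6829*q^2 + 10.9482*q - 6.4413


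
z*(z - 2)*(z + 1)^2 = z^4 - 3*z^2 - 2*z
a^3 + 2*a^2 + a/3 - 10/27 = (a - 1/3)*(a + 2/3)*(a + 5/3)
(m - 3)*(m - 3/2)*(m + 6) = m^3 + 3*m^2/2 - 45*m/2 + 27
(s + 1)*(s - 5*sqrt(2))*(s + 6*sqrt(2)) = s^3 + s^2 + sqrt(2)*s^2 - 60*s + sqrt(2)*s - 60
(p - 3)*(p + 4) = p^2 + p - 12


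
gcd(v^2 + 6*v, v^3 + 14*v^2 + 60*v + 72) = v + 6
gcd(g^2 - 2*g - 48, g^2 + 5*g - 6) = g + 6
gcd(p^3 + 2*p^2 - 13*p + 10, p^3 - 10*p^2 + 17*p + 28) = 1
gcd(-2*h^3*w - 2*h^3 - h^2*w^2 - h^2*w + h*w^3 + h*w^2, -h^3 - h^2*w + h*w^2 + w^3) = h + w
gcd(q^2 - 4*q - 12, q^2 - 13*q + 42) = q - 6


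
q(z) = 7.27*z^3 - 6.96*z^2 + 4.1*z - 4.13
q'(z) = 21.81*z^2 - 13.92*z + 4.1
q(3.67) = 276.54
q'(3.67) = 246.77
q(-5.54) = -1476.59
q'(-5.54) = 750.60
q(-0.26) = -5.79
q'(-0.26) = 9.19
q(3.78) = 304.57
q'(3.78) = 263.11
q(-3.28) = -349.00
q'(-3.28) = 284.40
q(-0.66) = -11.96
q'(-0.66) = 22.79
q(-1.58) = -56.66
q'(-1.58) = 80.54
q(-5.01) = -1113.58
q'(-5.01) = 621.27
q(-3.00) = -275.36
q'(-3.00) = 242.15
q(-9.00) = -5904.62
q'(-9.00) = 1895.99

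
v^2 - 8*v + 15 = (v - 5)*(v - 3)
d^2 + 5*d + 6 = (d + 2)*(d + 3)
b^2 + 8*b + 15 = (b + 3)*(b + 5)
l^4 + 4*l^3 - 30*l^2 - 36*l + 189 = (l - 3)^2*(l + 3)*(l + 7)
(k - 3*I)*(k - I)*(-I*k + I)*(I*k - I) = k^4 - 2*k^3 - 4*I*k^3 - 2*k^2 + 8*I*k^2 + 6*k - 4*I*k - 3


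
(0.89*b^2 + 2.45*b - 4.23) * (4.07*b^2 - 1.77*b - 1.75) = 3.6223*b^4 + 8.3962*b^3 - 23.1101*b^2 + 3.1996*b + 7.4025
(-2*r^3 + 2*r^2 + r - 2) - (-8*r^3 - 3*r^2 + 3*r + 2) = 6*r^3 + 5*r^2 - 2*r - 4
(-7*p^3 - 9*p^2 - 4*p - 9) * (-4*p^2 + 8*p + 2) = 28*p^5 - 20*p^4 - 70*p^3 - 14*p^2 - 80*p - 18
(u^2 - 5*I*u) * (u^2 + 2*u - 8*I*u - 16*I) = u^4 + 2*u^3 - 13*I*u^3 - 40*u^2 - 26*I*u^2 - 80*u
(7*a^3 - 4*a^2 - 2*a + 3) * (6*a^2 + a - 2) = 42*a^5 - 17*a^4 - 30*a^3 + 24*a^2 + 7*a - 6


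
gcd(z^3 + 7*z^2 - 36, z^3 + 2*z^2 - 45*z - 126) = z^2 + 9*z + 18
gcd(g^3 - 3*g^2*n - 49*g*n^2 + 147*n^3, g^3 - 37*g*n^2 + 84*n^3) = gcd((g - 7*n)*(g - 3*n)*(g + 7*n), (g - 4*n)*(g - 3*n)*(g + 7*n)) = g^2 + 4*g*n - 21*n^2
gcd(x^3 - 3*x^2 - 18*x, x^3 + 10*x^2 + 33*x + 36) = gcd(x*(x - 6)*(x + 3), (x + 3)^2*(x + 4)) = x + 3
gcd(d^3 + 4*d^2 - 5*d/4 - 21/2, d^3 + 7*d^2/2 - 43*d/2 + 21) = d - 3/2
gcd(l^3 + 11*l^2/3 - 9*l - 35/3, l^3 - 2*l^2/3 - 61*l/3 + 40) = l + 5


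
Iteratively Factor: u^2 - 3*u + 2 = (u - 2)*(u - 1)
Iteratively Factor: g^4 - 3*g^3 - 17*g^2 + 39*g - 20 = (g - 5)*(g^3 + 2*g^2 - 7*g + 4) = (g - 5)*(g + 4)*(g^2 - 2*g + 1) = (g - 5)*(g - 1)*(g + 4)*(g - 1)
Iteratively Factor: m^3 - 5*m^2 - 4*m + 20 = (m + 2)*(m^2 - 7*m + 10) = (m - 5)*(m + 2)*(m - 2)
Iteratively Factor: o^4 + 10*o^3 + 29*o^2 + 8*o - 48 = (o + 4)*(o^3 + 6*o^2 + 5*o - 12) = (o + 4)^2*(o^2 + 2*o - 3) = (o - 1)*(o + 4)^2*(o + 3)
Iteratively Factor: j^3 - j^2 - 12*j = (j + 3)*(j^2 - 4*j) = (j - 4)*(j + 3)*(j)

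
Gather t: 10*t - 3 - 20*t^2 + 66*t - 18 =-20*t^2 + 76*t - 21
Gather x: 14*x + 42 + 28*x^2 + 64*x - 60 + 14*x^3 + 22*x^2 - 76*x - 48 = 14*x^3 + 50*x^2 + 2*x - 66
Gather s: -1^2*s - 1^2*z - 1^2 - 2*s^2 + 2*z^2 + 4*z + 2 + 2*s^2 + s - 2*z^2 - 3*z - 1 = 0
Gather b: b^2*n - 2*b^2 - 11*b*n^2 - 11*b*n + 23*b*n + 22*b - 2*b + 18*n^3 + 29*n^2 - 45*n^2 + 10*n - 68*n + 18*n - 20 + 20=b^2*(n - 2) + b*(-11*n^2 + 12*n + 20) + 18*n^3 - 16*n^2 - 40*n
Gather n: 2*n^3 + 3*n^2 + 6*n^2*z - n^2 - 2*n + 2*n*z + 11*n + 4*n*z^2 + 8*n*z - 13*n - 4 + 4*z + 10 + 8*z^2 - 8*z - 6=2*n^3 + n^2*(6*z + 2) + n*(4*z^2 + 10*z - 4) + 8*z^2 - 4*z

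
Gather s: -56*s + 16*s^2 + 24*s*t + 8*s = 16*s^2 + s*(24*t - 48)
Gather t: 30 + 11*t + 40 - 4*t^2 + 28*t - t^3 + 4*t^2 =-t^3 + 39*t + 70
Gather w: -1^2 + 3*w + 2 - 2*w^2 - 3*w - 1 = -2*w^2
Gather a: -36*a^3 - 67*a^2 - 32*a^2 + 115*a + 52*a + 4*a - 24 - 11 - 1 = -36*a^3 - 99*a^2 + 171*a - 36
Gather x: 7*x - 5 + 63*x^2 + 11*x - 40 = 63*x^2 + 18*x - 45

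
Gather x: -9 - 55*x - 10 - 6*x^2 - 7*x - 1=-6*x^2 - 62*x - 20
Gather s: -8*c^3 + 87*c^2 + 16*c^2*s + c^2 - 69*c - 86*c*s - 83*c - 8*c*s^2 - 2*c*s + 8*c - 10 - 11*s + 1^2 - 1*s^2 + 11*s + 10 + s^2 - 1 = -8*c^3 + 88*c^2 - 8*c*s^2 - 144*c + s*(16*c^2 - 88*c)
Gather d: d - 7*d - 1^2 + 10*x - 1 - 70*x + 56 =-6*d - 60*x + 54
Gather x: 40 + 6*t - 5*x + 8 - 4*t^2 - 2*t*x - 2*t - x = -4*t^2 + 4*t + x*(-2*t - 6) + 48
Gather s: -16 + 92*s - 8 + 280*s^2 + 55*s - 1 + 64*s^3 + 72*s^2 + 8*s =64*s^3 + 352*s^2 + 155*s - 25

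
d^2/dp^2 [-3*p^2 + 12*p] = -6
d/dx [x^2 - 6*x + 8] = 2*x - 6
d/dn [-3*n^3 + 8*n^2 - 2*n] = -9*n^2 + 16*n - 2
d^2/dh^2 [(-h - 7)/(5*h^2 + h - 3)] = 2*(-(h + 7)*(10*h + 1)^2 + 3*(5*h + 12)*(5*h^2 + h - 3))/(5*h^2 + h - 3)^3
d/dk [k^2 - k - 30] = 2*k - 1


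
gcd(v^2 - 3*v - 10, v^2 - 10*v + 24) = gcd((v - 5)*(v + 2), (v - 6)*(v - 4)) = 1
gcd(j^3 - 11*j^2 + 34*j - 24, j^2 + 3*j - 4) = j - 1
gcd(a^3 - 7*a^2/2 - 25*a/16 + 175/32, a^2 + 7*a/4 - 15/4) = a - 5/4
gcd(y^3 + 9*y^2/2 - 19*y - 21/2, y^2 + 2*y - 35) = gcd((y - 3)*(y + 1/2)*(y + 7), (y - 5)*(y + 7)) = y + 7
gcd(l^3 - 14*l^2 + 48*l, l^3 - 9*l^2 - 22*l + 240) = l^2 - 14*l + 48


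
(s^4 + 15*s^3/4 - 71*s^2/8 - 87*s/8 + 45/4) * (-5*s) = -5*s^5 - 75*s^4/4 + 355*s^3/8 + 435*s^2/8 - 225*s/4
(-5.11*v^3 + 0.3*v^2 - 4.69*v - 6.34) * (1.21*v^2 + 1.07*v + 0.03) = -6.1831*v^5 - 5.1047*v^4 - 5.5072*v^3 - 12.6807*v^2 - 6.9245*v - 0.1902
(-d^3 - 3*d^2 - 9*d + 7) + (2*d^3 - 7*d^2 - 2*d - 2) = d^3 - 10*d^2 - 11*d + 5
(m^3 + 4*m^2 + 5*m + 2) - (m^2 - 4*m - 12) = m^3 + 3*m^2 + 9*m + 14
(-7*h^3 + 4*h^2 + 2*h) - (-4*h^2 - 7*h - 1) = -7*h^3 + 8*h^2 + 9*h + 1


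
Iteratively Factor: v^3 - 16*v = (v - 4)*(v^2 + 4*v) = (v - 4)*(v + 4)*(v)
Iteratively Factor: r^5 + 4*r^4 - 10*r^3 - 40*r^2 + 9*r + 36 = (r + 3)*(r^4 + r^3 - 13*r^2 - r + 12) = (r - 3)*(r + 3)*(r^3 + 4*r^2 - r - 4) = (r - 3)*(r + 3)*(r + 4)*(r^2 - 1) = (r - 3)*(r - 1)*(r + 3)*(r + 4)*(r + 1)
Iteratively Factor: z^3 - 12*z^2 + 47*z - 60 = (z - 5)*(z^2 - 7*z + 12) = (z - 5)*(z - 3)*(z - 4)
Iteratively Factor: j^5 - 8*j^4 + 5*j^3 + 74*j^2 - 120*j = (j + 3)*(j^4 - 11*j^3 + 38*j^2 - 40*j) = (j - 2)*(j + 3)*(j^3 - 9*j^2 + 20*j) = j*(j - 2)*(j + 3)*(j^2 - 9*j + 20) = j*(j - 5)*(j - 2)*(j + 3)*(j - 4)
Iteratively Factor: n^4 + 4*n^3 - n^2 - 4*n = (n + 1)*(n^3 + 3*n^2 - 4*n) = (n - 1)*(n + 1)*(n^2 + 4*n) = (n - 1)*(n + 1)*(n + 4)*(n)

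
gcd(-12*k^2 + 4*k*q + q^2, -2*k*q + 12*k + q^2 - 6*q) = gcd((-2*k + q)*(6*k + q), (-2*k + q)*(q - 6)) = -2*k + q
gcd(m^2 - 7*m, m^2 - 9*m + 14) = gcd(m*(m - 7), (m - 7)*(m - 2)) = m - 7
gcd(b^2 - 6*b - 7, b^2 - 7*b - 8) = b + 1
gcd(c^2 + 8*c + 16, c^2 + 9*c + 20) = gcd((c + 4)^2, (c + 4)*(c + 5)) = c + 4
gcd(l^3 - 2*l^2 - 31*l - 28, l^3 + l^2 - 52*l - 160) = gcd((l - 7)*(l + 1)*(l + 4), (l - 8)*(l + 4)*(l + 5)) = l + 4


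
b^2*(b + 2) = b^3 + 2*b^2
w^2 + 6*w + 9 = (w + 3)^2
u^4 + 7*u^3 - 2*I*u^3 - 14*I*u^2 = u^2*(u + 7)*(u - 2*I)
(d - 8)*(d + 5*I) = d^2 - 8*d + 5*I*d - 40*I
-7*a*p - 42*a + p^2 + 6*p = (-7*a + p)*(p + 6)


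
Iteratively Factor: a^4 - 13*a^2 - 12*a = (a - 4)*(a^3 + 4*a^2 + 3*a) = (a - 4)*(a + 3)*(a^2 + a) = a*(a - 4)*(a + 3)*(a + 1)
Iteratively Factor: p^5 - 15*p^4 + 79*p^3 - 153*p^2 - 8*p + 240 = (p - 4)*(p^4 - 11*p^3 + 35*p^2 - 13*p - 60) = (p - 4)*(p + 1)*(p^3 - 12*p^2 + 47*p - 60) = (p - 4)^2*(p + 1)*(p^2 - 8*p + 15) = (p - 5)*(p - 4)^2*(p + 1)*(p - 3)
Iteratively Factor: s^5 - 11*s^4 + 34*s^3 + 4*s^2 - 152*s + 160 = (s - 2)*(s^4 - 9*s^3 + 16*s^2 + 36*s - 80) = (s - 5)*(s - 2)*(s^3 - 4*s^2 - 4*s + 16) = (s - 5)*(s - 2)*(s + 2)*(s^2 - 6*s + 8) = (s - 5)*(s - 4)*(s - 2)*(s + 2)*(s - 2)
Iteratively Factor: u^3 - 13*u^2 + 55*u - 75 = (u - 3)*(u^2 - 10*u + 25) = (u - 5)*(u - 3)*(u - 5)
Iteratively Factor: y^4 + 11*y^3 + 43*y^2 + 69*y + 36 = (y + 1)*(y^3 + 10*y^2 + 33*y + 36) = (y + 1)*(y + 3)*(y^2 + 7*y + 12) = (y + 1)*(y + 3)^2*(y + 4)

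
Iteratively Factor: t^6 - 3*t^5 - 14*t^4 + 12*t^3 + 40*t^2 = (t - 2)*(t^5 - t^4 - 16*t^3 - 20*t^2) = t*(t - 2)*(t^4 - t^3 - 16*t^2 - 20*t) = t*(t - 2)*(t + 2)*(t^3 - 3*t^2 - 10*t) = t*(t - 5)*(t - 2)*(t + 2)*(t^2 + 2*t) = t*(t - 5)*(t - 2)*(t + 2)^2*(t)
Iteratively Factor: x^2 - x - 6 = (x + 2)*(x - 3)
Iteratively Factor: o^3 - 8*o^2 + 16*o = (o - 4)*(o^2 - 4*o) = (o - 4)^2*(o)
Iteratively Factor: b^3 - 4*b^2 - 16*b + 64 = (b - 4)*(b^2 - 16) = (b - 4)^2*(b + 4)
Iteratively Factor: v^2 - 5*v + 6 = (v - 2)*(v - 3)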